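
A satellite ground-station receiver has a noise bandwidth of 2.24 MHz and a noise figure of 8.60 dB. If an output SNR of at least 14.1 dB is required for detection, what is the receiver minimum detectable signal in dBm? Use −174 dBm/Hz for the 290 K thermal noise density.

Sensitivity = −174 + 10 log₁₀(B) + NF + SNR_min
= −174 + 63.5 + 8.60 + 14.1
= −87.80 dBm → −87.8 dBm

−87.8 dBm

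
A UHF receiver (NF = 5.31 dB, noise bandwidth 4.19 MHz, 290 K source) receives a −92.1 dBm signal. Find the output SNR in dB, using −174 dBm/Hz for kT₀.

Noise floor: N = −174 + 10 log₁₀(B) + NF
10 log₁₀(4.19×10⁶) = 66.22 dB
N = −174 + 66.22 + 5.31 = −102.47 dBm
SNR = P_sig − N = −92.1 − (−102.47) = 10.37 dB → 10.4 dB

10.4 dB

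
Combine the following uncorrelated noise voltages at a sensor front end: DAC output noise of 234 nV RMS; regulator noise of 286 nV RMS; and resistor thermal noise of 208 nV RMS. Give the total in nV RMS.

Uncorrelated sources add in power (mean-square): V_tot = √(ΣV_i²)
V_tot = √[(2.34×10⁻⁷)² + (2.86×10⁻⁷)² + (2.08×10⁻⁷)²] = 4.24×10⁻⁷ V = 424 nV

424 nV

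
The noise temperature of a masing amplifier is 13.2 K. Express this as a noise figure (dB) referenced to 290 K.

0.193 dB

F = 1 + T_e/T₀ = 1 + 13.2/290 = 1.04552
NF = 10 log₁₀(1.04552) = 0.193 dB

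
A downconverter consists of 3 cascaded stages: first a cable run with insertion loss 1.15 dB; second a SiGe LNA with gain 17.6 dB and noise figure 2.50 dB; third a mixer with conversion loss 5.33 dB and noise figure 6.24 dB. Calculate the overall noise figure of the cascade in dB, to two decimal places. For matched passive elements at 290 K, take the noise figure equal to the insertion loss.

Convert to linear (a loss of L dB is a gain of −L dB): F_i = 10^(NF_i/10), G_i = 10^(G_i,dB/10)
  Stage 1: F_1 = 10^(1.15/10) = 1.303, G_1 = 10^(−1.15/10) = 0.7674
  Stage 2: F_2 = 10^(2.50/10) = 1.778, G_2 = 10^(17.6/10) = 57.54
  Stage 3: F_3 = 10^(6.24/10) = 4.207, G_3 = 10^(−5.33/10) = 0.2931
Friis cascade:
  F = 1.303 + (1.778 − 1)/0.7674 + (4.207 − 1)/44.16 = 2.390
NF = 10 log₁₀(2.390) = 3.78 dB

3.78 dB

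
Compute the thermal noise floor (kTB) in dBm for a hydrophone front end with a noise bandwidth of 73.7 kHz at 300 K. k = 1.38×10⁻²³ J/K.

P_n = kTB = 1.38×10⁻²³ × 300 × 7.37×10⁴ = 3.05×10⁻¹⁶ W
In dBm: 10 log₁₀(3.05×10⁻¹⁶ / 10⁻³) = −125.2 dBm

−125.2 dBm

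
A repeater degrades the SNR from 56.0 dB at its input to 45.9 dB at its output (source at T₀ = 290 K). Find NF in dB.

10.1 dB

NF (dB) = SNR_in(dB) − SNR_out(dB) when the source is at T₀
NF = 56.0 − 45.9 = 10.1 dB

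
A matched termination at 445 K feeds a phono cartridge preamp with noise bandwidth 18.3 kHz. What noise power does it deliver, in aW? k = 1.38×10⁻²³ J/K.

112 aW

P_n = kTB = 1.38×10⁻²³ × 445 × 1.83×10⁴ = 1.12×10⁻¹⁶ W = 112 aW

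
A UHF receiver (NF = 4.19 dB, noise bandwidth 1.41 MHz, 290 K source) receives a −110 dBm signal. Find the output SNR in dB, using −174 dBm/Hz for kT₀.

Noise floor: N = −174 + 10 log₁₀(B) + NF
10 log₁₀(1.41×10⁶) = 61.49 dB
N = −174 + 61.49 + 4.19 = −108.32 dBm
SNR = P_sig − N = −110 − (−108.32) = −1.68 dB → −1.7 dB

−1.7 dB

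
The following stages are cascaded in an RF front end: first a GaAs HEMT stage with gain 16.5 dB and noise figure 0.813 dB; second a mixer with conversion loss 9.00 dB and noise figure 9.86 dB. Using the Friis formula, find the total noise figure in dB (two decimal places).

1.46 dB

Convert to linear (a loss of L dB is a gain of −L dB): F_i = 10^(NF_i/10), G_i = 10^(G_i,dB/10)
  Stage 1: F_1 = 10^(0.813/10) = 1.206, G_1 = 10^(16.5/10) = 44.67
  Stage 2: F_2 = 10^(9.86/10) = 9.683, G_2 = 10^(−9.00/10) = 0.1259
Friis cascade:
  F = 1.206 + (9.683 − 1)/44.67 = 1.400
NF = 10 log₁₀(1.400) = 1.46 dB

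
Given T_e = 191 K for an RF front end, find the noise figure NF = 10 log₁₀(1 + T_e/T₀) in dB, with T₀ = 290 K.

2.20 dB

F = 1 + T_e/T₀ = 1 + 191/290 = 1.65862
NF = 10 log₁₀(1.65862) = 2.20 dB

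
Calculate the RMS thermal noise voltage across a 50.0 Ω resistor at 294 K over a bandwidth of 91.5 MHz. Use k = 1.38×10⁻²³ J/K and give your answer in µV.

8.62 µV

V_n = √(4kTRB)
4kTRB = 4 × 1.38×10⁻²³ × 294 × 5.00×10¹ × 9.15×10⁷ = 7.42×10⁻¹¹ V²
V_n = √(7.42×10⁻¹¹) = 8.62×10⁻⁶ V = 8.62 µV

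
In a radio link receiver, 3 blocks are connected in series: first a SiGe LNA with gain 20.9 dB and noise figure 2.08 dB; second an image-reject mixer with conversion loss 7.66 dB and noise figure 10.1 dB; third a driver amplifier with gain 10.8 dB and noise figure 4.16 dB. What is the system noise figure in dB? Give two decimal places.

Convert to linear (a loss of L dB is a gain of −L dB): F_i = 10^(NF_i/10), G_i = 10^(G_i,dB/10)
  Stage 1: F_1 = 10^(2.08/10) = 1.614, G_1 = 10^(20.9/10) = 123.0
  Stage 2: F_2 = 10^(10.1/10) = 10.23, G_2 = 10^(−7.66/10) = 0.1714
  Stage 3: F_3 = 10^(4.16/10) = 2.606, G_3 = 10^(10.8/10) = 12.02
Friis cascade:
  F = 1.614 + (10.23 − 1)/123.0 + (2.606 − 1)/21.09 = 1.766
NF = 10 log₁₀(1.766) = 2.47 dB

2.47 dB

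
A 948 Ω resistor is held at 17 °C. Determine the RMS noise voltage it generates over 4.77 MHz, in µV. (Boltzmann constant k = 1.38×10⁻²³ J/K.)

T = 17 °C + 273.15 = 290.15 K
V_n = √(4kTRB)
4kTRB = 4 × 1.38×10⁻²³ × 290.15 × 9.48×10² × 4.77×10⁶ = 7.24×10⁻¹¹ V²
V_n = √(7.24×10⁻¹¹) = 8.51×10⁻⁶ V = 8.51 µV

8.51 µV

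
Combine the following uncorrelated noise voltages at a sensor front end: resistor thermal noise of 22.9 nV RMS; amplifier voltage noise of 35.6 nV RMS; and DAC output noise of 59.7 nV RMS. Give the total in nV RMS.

73.2 nV

Uncorrelated sources add in power (mean-square): V_tot = √(ΣV_i²)
V_tot = √[(2.29×10⁻⁸)² + (3.56×10⁻⁸)² + (5.97×10⁻⁸)²] = 7.32×10⁻⁸ V = 73.2 nV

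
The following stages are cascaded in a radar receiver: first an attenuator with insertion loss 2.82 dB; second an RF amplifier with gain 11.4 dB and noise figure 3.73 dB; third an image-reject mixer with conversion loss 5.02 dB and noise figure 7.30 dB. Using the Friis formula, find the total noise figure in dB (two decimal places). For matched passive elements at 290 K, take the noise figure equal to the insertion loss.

Convert to linear (a loss of L dB is a gain of −L dB): F_i = 10^(NF_i/10), G_i = 10^(G_i,dB/10)
  Stage 1: F_1 = 10^(2.82/10) = 1.914, G_1 = 10^(−2.82/10) = 0.5224
  Stage 2: F_2 = 10^(3.73/10) = 2.360, G_2 = 10^(11.4/10) = 13.80
  Stage 3: F_3 = 10^(7.30/10) = 5.370, G_3 = 10^(−5.02/10) = 0.3148
Friis cascade:
  F = 1.914 + (2.360 − 1)/0.5224 + (5.370 − 1)/7.211 = 5.125
NF = 10 log₁₀(5.125) = 7.10 dB

7.10 dB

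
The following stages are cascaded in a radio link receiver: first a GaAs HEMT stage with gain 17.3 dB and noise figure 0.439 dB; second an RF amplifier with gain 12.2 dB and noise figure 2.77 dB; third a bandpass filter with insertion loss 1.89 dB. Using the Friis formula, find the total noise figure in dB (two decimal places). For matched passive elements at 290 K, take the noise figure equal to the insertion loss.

0.51 dB

Convert to linear (a loss of L dB is a gain of −L dB): F_i = 10^(NF_i/10), G_i = 10^(G_i,dB/10)
  Stage 1: F_1 = 10^(0.439/10) = 1.106, G_1 = 10^(17.3/10) = 53.70
  Stage 2: F_2 = 10^(2.77/10) = 1.892, G_2 = 10^(12.2/10) = 16.60
  Stage 3: F_3 = 10^(1.89/10) = 1.545, G_3 = 10^(−1.89/10) = 0.6471
Friis cascade:
  F = 1.106 + (1.892 − 1)/53.70 + (1.545 − 1)/891.3 = 1.124
NF = 10 log₁₀(1.124) = 0.51 dB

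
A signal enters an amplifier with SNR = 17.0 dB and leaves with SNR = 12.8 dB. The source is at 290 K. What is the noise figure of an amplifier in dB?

NF (dB) = SNR_in(dB) − SNR_out(dB) when the source is at T₀
NF = 17.0 − 12.8 = 4.2 dB

4.2 dB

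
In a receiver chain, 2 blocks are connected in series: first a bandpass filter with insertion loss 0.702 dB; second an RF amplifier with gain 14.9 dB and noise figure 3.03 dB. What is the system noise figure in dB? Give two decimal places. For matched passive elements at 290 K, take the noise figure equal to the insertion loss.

Convert to linear (a loss of L dB is a gain of −L dB): F_i = 10^(NF_i/10), G_i = 10^(G_i,dB/10)
  Stage 1: F_1 = 10^(0.702/10) = 1.175, G_1 = 10^(−0.702/10) = 0.8507
  Stage 2: F_2 = 10^(3.03/10) = 2.009, G_2 = 10^(14.9/10) = 30.90
Friis cascade:
  F = 1.175 + (2.009 − 1)/0.8507 = 2.362
NF = 10 log₁₀(2.362) = 3.73 dB

3.73 dB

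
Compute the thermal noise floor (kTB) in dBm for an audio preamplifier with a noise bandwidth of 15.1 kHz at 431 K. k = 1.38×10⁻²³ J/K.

−130.5 dBm

P_n = kTB = 1.38×10⁻²³ × 431 × 1.51×10⁴ = 8.98×10⁻¹⁷ W
In dBm: 10 log₁₀(8.98×10⁻¹⁷ / 10⁻³) = −130.5 dBm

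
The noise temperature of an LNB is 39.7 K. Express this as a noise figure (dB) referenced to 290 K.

0.557 dB

F = 1 + T_e/T₀ = 1 + 39.7/290 = 1.1369
NF = 10 log₁₀(1.1369) = 0.557 dB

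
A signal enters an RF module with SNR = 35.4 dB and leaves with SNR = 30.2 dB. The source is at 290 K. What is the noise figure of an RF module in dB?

5.2 dB

NF (dB) = SNR_in(dB) − SNR_out(dB) when the source is at T₀
NF = 35.4 − 30.2 = 5.2 dB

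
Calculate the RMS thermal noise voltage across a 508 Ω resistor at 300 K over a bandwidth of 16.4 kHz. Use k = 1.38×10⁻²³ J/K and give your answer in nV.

371 nV

V_n = √(4kTRB)
4kTRB = 4 × 1.38×10⁻²³ × 300 × 5.08×10² × 1.64×10⁴ = 1.38×10⁻¹³ V²
V_n = √(1.38×10⁻¹³) = 3.71×10⁻⁷ V = 371 nV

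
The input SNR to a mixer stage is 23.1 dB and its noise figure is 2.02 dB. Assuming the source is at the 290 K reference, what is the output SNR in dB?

21.08 dB

By definition F = SNR_in/SNR_out, so in dB: SNR_out = SNR_in − NF
SNR_out = 23.1 − 2.02 = 21.08 dB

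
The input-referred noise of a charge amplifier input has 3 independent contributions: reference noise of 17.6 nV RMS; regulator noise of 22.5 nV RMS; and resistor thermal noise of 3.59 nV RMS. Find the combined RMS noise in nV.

28.8 nV

Uncorrelated sources add in power (mean-square): V_tot = √(ΣV_i²)
V_tot = √[(1.76×10⁻⁸)² + (2.25×10⁻⁸)² + (3.59×10⁻⁹)²] = 2.88×10⁻⁸ V = 28.8 nV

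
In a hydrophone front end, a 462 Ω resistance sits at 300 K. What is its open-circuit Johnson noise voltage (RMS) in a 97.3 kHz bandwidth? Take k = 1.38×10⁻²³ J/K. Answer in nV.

V_n = √(4kTRB)
4kTRB = 4 × 1.38×10⁻²³ × 300 × 4.62×10² × 9.73×10⁴ = 7.44×10⁻¹³ V²
V_n = √(7.44×10⁻¹³) = 8.63×10⁻⁷ V = 863 nV

863 nV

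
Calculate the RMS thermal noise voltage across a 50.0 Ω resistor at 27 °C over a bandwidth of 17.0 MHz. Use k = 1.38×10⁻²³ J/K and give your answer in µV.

T = 27 °C + 273.15 = 300.15 K
V_n = √(4kTRB)
4kTRB = 4 × 1.38×10⁻²³ × 300.15 × 5.00×10¹ × 1.70×10⁷ = 1.41×10⁻¹¹ V²
V_n = √(1.41×10⁻¹¹) = 3.75×10⁻⁶ V = 3.75 µV

3.75 µV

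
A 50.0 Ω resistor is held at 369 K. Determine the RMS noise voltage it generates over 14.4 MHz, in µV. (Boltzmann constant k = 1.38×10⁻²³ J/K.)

3.83 µV

V_n = √(4kTRB)
4kTRB = 4 × 1.38×10⁻²³ × 369 × 5.00×10¹ × 1.44×10⁷ = 1.47×10⁻¹¹ V²
V_n = √(1.47×10⁻¹¹) = 3.83×10⁻⁶ V = 3.83 µV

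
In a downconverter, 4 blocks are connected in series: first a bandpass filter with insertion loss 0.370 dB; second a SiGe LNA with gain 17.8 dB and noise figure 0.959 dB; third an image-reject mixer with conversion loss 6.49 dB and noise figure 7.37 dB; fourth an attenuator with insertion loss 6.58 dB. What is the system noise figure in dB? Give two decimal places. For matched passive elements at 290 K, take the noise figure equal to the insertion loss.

Convert to linear (a loss of L dB is a gain of −L dB): F_i = 10^(NF_i/10), G_i = 10^(G_i,dB/10)
  Stage 1: F_1 = 10^(0.370/10) = 1.089, G_1 = 10^(−0.370/10) = 0.9183
  Stage 2: F_2 = 10^(0.959/10) = 1.247, G_2 = 10^(17.8/10) = 60.26
  Stage 3: F_3 = 10^(7.37/10) = 5.458, G_3 = 10^(−6.49/10) = 0.2244
  Stage 4: F_4 = 10^(6.58/10) = 4.550, G_4 = 10^(−6.58/10) = 0.2198
Friis cascade:
  F = 1.089 + (1.247 − 1)/0.9183 + (5.458 − 1)/55.34 + (4.550 − 1)/12.42 = 1.724
NF = 10 log₁₀(1.724) = 2.37 dB

2.37 dB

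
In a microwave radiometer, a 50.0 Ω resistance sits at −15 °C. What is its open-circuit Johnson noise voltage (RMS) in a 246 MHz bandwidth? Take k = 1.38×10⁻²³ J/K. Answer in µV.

13.2 µV

T = −15 °C + 273.15 = 258.15 K
V_n = √(4kTRB)
4kTRB = 4 × 1.38×10⁻²³ × 258.15 × 5.00×10¹ × 2.46×10⁸ = 1.75×10⁻¹⁰ V²
V_n = √(1.75×10⁻¹⁰) = 1.32×10⁻⁵ V = 13.2 µV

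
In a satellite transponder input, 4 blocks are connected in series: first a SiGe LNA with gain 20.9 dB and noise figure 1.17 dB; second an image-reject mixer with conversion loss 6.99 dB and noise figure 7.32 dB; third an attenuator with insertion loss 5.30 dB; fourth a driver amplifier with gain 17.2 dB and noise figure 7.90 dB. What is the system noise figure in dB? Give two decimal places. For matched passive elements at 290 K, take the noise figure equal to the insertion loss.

3.33 dB

Convert to linear (a loss of L dB is a gain of −L dB): F_i = 10^(NF_i/10), G_i = 10^(G_i,dB/10)
  Stage 1: F_1 = 10^(1.17/10) = 1.309, G_1 = 10^(20.9/10) = 123.0
  Stage 2: F_2 = 10^(7.32/10) = 5.395, G_2 = 10^(−6.99/10) = 0.2000
  Stage 3: F_3 = 10^(5.30/10) = 3.388, G_3 = 10^(−5.30/10) = 0.2951
  Stage 4: F_4 = 10^(7.90/10) = 6.166, G_4 = 10^(17.2/10) = 52.48
Friis cascade:
  F = 1.309 + (5.395 − 1)/123.0 + (3.388 − 1)/24.60 + (6.166 − 1)/7.261 = 2.153
NF = 10 log₁₀(2.153) = 3.33 dB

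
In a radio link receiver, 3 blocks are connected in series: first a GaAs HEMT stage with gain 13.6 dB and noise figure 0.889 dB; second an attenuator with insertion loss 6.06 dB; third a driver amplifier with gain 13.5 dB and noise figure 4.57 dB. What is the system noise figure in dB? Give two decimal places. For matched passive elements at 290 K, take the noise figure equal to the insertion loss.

Convert to linear (a loss of L dB is a gain of −L dB): F_i = 10^(NF_i/10), G_i = 10^(G_i,dB/10)
  Stage 1: F_1 = 10^(0.889/10) = 1.227, G_1 = 10^(13.6/10) = 22.91
  Stage 2: F_2 = 10^(6.06/10) = 4.036, G_2 = 10^(−6.06/10) = 0.2477
  Stage 3: F_3 = 10^(4.57/10) = 2.864, G_3 = 10^(13.5/10) = 22.39
Friis cascade:
  F = 1.227 + (4.036 − 1)/22.91 + (2.864 − 1)/5.675 = 1.688
NF = 10 log₁₀(1.688) = 2.27 dB

2.27 dB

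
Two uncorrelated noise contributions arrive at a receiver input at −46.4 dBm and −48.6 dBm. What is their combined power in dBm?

Convert to linear, add, convert back:
P₁ = 2.29×10⁻⁸ W, P₂ = 1.38×10⁻⁸ W
P_tot = 3.67×10⁻⁸ W → 10 log₁₀(P_tot / 10⁻³) = −44.4 dBm

−44.4 dBm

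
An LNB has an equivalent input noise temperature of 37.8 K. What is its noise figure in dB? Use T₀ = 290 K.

F = 1 + T_e/T₀ = 1 + 37.8/290 = 1.13034
NF = 10 log₁₀(1.13034) = 0.532 dB

0.532 dB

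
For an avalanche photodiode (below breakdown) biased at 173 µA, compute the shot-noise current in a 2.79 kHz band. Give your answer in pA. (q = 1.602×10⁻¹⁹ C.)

I_n = √(2qI·B)
2qI·B = 2 × 1.602×10⁻¹⁹ × 1.73×10⁻⁴ × 2.79×10³ = 1.55×10⁻¹⁹ A²
I_n = √(1.55×10⁻¹⁹) = 3.93×10⁻¹⁰ A = 393 pA

393 pA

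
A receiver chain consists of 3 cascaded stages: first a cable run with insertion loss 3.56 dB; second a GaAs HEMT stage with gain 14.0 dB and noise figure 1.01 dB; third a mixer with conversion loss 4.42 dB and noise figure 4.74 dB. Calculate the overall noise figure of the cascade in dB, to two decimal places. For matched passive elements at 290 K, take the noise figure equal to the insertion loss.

Convert to linear (a loss of L dB is a gain of −L dB): F_i = 10^(NF_i/10), G_i = 10^(G_i,dB/10)
  Stage 1: F_1 = 10^(3.56/10) = 2.270, G_1 = 10^(−3.56/10) = 0.4406
  Stage 2: F_2 = 10^(1.01/10) = 1.262, G_2 = 10^(14.0/10) = 25.12
  Stage 3: F_3 = 10^(4.74/10) = 2.979, G_3 = 10^(−4.42/10) = 0.3614
Friis cascade:
  F = 2.270 + (1.262 − 1)/0.4406 + (2.979 − 1)/11.07 = 3.043
NF = 10 log₁₀(3.043) = 4.83 dB

4.83 dB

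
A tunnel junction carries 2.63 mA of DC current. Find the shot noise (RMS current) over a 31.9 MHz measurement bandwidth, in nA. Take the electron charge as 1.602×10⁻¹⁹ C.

I_n = √(2qI·B)
2qI·B = 2 × 1.602×10⁻¹⁹ × 2.63×10⁻³ × 3.19×10⁷ = 2.69×10⁻¹⁴ A²
I_n = √(2.69×10⁻¹⁴) = 1.64×10⁻⁷ A = 164 nA

164 nA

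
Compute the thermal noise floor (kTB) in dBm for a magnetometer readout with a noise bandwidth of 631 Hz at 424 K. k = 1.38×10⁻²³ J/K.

P_n = kTB = 1.38×10⁻²³ × 424 × 6.31×10² = 3.69×10⁻¹⁸ W
In dBm: 10 log₁₀(3.69×10⁻¹⁸ / 10⁻³) = −144.3 dBm

−144.3 dBm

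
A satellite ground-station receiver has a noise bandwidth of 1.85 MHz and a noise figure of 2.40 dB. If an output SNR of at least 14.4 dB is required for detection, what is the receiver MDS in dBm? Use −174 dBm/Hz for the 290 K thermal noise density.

−94.5 dBm

Sensitivity = −174 + 10 log₁₀(B) + NF + SNR_min
= −174 + 62.67 + 2.40 + 14.4
= −94.53 dBm → −94.5 dBm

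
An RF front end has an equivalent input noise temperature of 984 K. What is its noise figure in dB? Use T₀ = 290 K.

F = 1 + T_e/T₀ = 1 + 984/290 = 4.3931
NF = 10 log₁₀(4.3931) = 6.43 dB

6.43 dB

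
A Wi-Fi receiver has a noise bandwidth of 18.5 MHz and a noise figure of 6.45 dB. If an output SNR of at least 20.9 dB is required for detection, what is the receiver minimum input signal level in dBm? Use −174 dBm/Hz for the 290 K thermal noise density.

−74.0 dBm

Sensitivity = −174 + 10 log₁₀(B) + NF + SNR_min
= −174 + 72.67 + 6.45 + 20.9
= −73.98 dBm → −74.0 dBm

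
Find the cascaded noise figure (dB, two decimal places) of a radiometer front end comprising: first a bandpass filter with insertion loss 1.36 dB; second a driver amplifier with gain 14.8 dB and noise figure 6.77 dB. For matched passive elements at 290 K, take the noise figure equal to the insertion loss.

Convert to linear (a loss of L dB is a gain of −L dB): F_i = 10^(NF_i/10), G_i = 10^(G_i,dB/10)
  Stage 1: F_1 = 10^(1.36/10) = 1.368, G_1 = 10^(−1.36/10) = 0.7311
  Stage 2: F_2 = 10^(6.77/10) = 4.753, G_2 = 10^(14.8/10) = 30.20
Friis cascade:
  F = 1.368 + (4.753 − 1)/0.7311 = 6.501
NF = 10 log₁₀(6.501) = 8.13 dB

8.13 dB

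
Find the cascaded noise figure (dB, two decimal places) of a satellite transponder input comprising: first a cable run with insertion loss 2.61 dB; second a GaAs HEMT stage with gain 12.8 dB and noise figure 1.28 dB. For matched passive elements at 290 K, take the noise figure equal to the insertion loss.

Convert to linear (a loss of L dB is a gain of −L dB): F_i = 10^(NF_i/10), G_i = 10^(G_i,dB/10)
  Stage 1: F_1 = 10^(2.61/10) = 1.824, G_1 = 10^(−2.61/10) = 0.5483
  Stage 2: F_2 = 10^(1.28/10) = 1.343, G_2 = 10^(12.8/10) = 19.05
Friis cascade:
  F = 1.824 + (1.343 − 1)/0.5483 = 2.449
NF = 10 log₁₀(2.449) = 3.89 dB

3.89 dB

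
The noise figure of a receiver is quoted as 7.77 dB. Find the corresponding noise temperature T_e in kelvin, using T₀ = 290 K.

1445 K

F = 10^(7.77/10) = 5.98412
T_e = (F − 1)·T₀ = (5.98412 − 1) × 290 = 1445 K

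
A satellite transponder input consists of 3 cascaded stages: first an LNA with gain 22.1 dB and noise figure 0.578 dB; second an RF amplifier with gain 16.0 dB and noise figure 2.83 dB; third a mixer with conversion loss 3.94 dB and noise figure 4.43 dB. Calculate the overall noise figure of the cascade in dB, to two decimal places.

Convert to linear (a loss of L dB is a gain of −L dB): F_i = 10^(NF_i/10), G_i = 10^(G_i,dB/10)
  Stage 1: F_1 = 10^(0.578/10) = 1.142, G_1 = 10^(22.1/10) = 162.2
  Stage 2: F_2 = 10^(2.83/10) = 1.919, G_2 = 10^(16.0/10) = 39.81
  Stage 3: F_3 = 10^(4.43/10) = 2.773, G_3 = 10^(−3.94/10) = 0.4036
Friis cascade:
  F = 1.142 + (1.919 − 1)/162.2 + (2.773 − 1)/6457 = 1.148
NF = 10 log₁₀(1.148) = 0.60 dB

0.60 dB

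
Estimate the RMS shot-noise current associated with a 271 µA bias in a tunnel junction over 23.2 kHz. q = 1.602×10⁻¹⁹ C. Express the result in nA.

1.42 nA

I_n = √(2qI·B)
2qI·B = 2 × 1.602×10⁻¹⁹ × 2.71×10⁻⁴ × 2.32×10⁴ = 2.01×10⁻¹⁸ A²
I_n = √(2.01×10⁻¹⁸) = 1.42×10⁻⁹ A = 1.42 nA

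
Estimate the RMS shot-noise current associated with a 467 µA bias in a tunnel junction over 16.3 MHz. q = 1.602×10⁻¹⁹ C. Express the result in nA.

I_n = √(2qI·B)
2qI·B = 2 × 1.602×10⁻¹⁹ × 4.67×10⁻⁴ × 1.63×10⁷ = 2.44×10⁻¹⁵ A²
I_n = √(2.44×10⁻¹⁵) = 4.94×10⁻⁸ A = 49.4 nA

49.4 nA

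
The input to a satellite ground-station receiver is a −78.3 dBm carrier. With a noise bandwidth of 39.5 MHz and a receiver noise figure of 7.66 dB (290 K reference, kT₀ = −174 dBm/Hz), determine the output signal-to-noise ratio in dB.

12.1 dB

Noise floor: N = −174 + 10 log₁₀(B) + NF
10 log₁₀(3.95×10⁷) = 75.97 dB
N = −174 + 75.97 + 7.66 = −90.37 dBm
SNR = P_sig − N = −78.3 − (−90.37) = 12.07 dB → 12.1 dB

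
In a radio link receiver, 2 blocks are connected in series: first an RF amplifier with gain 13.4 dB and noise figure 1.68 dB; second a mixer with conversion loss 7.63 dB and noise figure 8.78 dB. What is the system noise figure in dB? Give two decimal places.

Convert to linear (a loss of L dB is a gain of −L dB): F_i = 10^(NF_i/10), G_i = 10^(G_i,dB/10)
  Stage 1: F_1 = 10^(1.68/10) = 1.472, G_1 = 10^(13.4/10) = 21.88
  Stage 2: F_2 = 10^(8.78/10) = 7.551, G_2 = 10^(−7.63/10) = 0.1726
Friis cascade:
  F = 1.472 + (7.551 − 1)/21.88 = 1.772
NF = 10 log₁₀(1.772) = 2.48 dB

2.48 dB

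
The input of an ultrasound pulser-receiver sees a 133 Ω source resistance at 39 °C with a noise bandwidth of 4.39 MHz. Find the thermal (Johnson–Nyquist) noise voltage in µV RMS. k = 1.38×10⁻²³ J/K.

3.17 µV

T = 39 °C + 273.15 = 312.15 K
V_n = √(4kTRB)
4kTRB = 4 × 1.38×10⁻²³ × 312.15 × 1.33×10² × 4.39×10⁶ = 1.01×10⁻¹¹ V²
V_n = √(1.01×10⁻¹¹) = 3.17×10⁻⁶ V = 3.17 µV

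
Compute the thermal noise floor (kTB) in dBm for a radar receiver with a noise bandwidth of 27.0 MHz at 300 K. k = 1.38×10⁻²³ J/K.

P_n = kTB = 1.38×10⁻²³ × 300 × 2.70×10⁷ = 1.12×10⁻¹³ W
In dBm: 10 log₁₀(1.12×10⁻¹³ / 10⁻³) = −99.5 dBm

−99.5 dBm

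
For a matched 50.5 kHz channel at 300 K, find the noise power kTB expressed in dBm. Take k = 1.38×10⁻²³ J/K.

−126.8 dBm

P_n = kTB = 1.38×10⁻²³ × 300 × 5.05×10⁴ = 2.09×10⁻¹⁶ W
In dBm: 10 log₁₀(2.09×10⁻¹⁶ / 10⁻³) = −126.8 dBm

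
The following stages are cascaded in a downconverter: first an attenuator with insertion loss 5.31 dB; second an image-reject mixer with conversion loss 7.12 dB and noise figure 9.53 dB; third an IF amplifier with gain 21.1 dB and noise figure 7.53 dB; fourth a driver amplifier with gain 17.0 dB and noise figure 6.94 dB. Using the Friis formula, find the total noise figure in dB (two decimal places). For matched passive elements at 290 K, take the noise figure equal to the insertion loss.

20.52 dB

Convert to linear (a loss of L dB is a gain of −L dB): F_i = 10^(NF_i/10), G_i = 10^(G_i,dB/10)
  Stage 1: F_1 = 10^(5.31/10) = 3.396, G_1 = 10^(−5.31/10) = 0.2944
  Stage 2: F_2 = 10^(9.53/10) = 8.974, G_2 = 10^(−7.12/10) = 0.1941
  Stage 3: F_3 = 10^(7.53/10) = 5.662, G_3 = 10^(21.1/10) = 128.8
  Stage 4: F_4 = 10^(6.94/10) = 4.943, G_4 = 10^(17.0/10) = 50.12
Friis cascade:
  F = 3.396 + (8.974 − 1)/0.2944 + (5.662 − 1)/0.05715 + (4.943 − 1)/7.362 = 112.6
NF = 10 log₁₀(112.6) = 20.52 dB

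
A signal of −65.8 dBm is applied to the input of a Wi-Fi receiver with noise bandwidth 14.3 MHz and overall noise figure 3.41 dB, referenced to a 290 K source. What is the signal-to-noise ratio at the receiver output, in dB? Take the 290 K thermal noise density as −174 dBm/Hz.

33.2 dB

Noise floor: N = −174 + 10 log₁₀(B) + NF
10 log₁₀(1.43×10⁷) = 71.55 dB
N = −174 + 71.55 + 3.41 = −99.04 dBm
SNR = P_sig − N = −65.8 − (−99.04) = 33.24 dB → 33.2 dB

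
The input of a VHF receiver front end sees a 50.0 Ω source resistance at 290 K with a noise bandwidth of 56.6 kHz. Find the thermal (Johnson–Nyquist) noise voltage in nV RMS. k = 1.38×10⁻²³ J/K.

V_n = √(4kTRB)
4kTRB = 4 × 1.38×10⁻²³ × 290 × 5.00×10¹ × 5.66×10⁴ = 4.53×10⁻¹⁴ V²
V_n = √(4.53×10⁻¹⁴) = 2.13×10⁻⁷ V = 213 nV

213 nV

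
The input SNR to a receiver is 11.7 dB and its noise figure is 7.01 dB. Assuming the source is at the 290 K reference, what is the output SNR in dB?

By definition F = SNR_in/SNR_out, so in dB: SNR_out = SNR_in − NF
SNR_out = 11.7 − 7.01 = 4.69 dB

4.69 dB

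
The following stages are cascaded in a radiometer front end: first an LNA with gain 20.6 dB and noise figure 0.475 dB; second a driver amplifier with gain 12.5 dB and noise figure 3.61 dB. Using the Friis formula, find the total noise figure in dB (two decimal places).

Convert to linear (a loss of L dB is a gain of −L dB): F_i = 10^(NF_i/10), G_i = 10^(G_i,dB/10)
  Stage 1: F_1 = 10^(0.475/10) = 1.116, G_1 = 10^(20.6/10) = 114.8
  Stage 2: F_2 = 10^(3.61/10) = 2.296, G_2 = 10^(12.5/10) = 17.78
Friis cascade:
  F = 1.116 + (2.296 − 1)/114.8 = 1.127
NF = 10 log₁₀(1.127) = 0.52 dB

0.52 dB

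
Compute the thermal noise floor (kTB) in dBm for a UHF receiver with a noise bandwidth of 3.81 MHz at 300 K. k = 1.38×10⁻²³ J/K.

P_n = kTB = 1.38×10⁻²³ × 300 × 3.81×10⁶ = 1.58×10⁻¹⁴ W
In dBm: 10 log₁₀(1.58×10⁻¹⁴ / 10⁻³) = −108.0 dBm

−108.0 dBm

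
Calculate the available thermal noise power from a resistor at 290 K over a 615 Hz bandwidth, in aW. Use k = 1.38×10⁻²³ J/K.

P_n = kTB = 1.38×10⁻²³ × 290 × 6.15×10² = 2.46×10⁻¹⁸ W = 2.46 aW

2.46 aW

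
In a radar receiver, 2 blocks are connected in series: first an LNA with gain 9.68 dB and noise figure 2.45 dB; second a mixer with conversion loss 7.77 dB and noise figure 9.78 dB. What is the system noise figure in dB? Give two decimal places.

Convert to linear (a loss of L dB is a gain of −L dB): F_i = 10^(NF_i/10), G_i = 10^(G_i,dB/10)
  Stage 1: F_1 = 10^(2.45/10) = 1.758, G_1 = 10^(9.68/10) = 9.290
  Stage 2: F_2 = 10^(9.78/10) = 9.506, G_2 = 10^(−7.77/10) = 0.1671
Friis cascade:
  F = 1.758 + (9.506 − 1)/9.290 = 2.674
NF = 10 log₁₀(2.674) = 4.27 dB

4.27 dB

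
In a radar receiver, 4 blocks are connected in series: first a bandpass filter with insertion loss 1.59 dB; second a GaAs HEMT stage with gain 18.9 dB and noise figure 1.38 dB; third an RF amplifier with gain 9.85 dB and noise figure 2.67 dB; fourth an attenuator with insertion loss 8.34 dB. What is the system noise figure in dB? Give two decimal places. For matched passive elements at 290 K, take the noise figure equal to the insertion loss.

3.03 dB

Convert to linear (a loss of L dB is a gain of −L dB): F_i = 10^(NF_i/10), G_i = 10^(G_i,dB/10)
  Stage 1: F_1 = 10^(1.59/10) = 1.442, G_1 = 10^(−1.59/10) = 0.6934
  Stage 2: F_2 = 10^(1.38/10) = 1.374, G_2 = 10^(18.9/10) = 77.62
  Stage 3: F_3 = 10^(2.67/10) = 1.849, G_3 = 10^(9.85/10) = 9.661
  Stage 4: F_4 = 10^(8.34/10) = 6.823, G_4 = 10^(−8.34/10) = 0.1466
Friis cascade:
  F = 1.442 + (1.374 − 1)/0.6934 + (1.849 − 1)/53.83 + (6.823 − 1)/520.0 = 2.009
NF = 10 log₁₀(2.009) = 3.03 dB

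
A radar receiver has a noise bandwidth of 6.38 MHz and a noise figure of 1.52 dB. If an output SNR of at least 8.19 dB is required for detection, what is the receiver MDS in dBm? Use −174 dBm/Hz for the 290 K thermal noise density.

−96.2 dBm

Sensitivity = −174 + 10 log₁₀(B) + NF + SNR_min
= −174 + 68.05 + 1.52 + 8.19
= −96.24 dBm → −96.2 dBm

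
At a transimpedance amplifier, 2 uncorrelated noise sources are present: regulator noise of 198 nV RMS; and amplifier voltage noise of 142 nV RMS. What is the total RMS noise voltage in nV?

244 nV

Uncorrelated sources add in power (mean-square): V_tot = √(ΣV_i²)
V_tot = √[(1.98×10⁻⁷)² + (1.42×10⁻⁷)²] = 2.44×10⁻⁷ V = 244 nV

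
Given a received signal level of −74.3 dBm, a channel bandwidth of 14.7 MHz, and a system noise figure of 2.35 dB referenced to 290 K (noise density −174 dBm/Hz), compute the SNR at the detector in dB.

25.7 dB

Noise floor: N = −174 + 10 log₁₀(B) + NF
10 log₁₀(1.47×10⁷) = 71.67 dB
N = −174 + 71.67 + 2.35 = −99.98 dBm
SNR = P_sig − N = −74.3 − (−99.98) = 25.68 dB → 25.7 dB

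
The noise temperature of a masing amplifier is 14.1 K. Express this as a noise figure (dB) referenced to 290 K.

0.206 dB

F = 1 + T_e/T₀ = 1 + 14.1/290 = 1.04862
NF = 10 log₁₀(1.04862) = 0.206 dB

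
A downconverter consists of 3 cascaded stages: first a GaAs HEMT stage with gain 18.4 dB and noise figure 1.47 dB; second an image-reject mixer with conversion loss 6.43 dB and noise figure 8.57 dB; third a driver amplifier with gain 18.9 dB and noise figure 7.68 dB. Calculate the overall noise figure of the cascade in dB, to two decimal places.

Convert to linear (a loss of L dB is a gain of −L dB): F_i = 10^(NF_i/10), G_i = 10^(G_i,dB/10)
  Stage 1: F_1 = 10^(1.47/10) = 1.403, G_1 = 10^(18.4/10) = 69.18
  Stage 2: F_2 = 10^(8.57/10) = 7.194, G_2 = 10^(−6.43/10) = 0.2275
  Stage 3: F_3 = 10^(7.68/10) = 5.861, G_3 = 10^(18.9/10) = 77.62
Friis cascade:
  F = 1.403 + (7.194 − 1)/69.18 + (5.861 − 1)/15.74 = 1.801
NF = 10 log₁₀(1.801) = 2.56 dB

2.56 dB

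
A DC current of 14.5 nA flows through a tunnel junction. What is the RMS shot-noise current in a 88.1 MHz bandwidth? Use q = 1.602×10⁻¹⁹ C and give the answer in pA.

I_n = √(2qI·B)
2qI·B = 2 × 1.602×10⁻¹⁹ × 1.45×10⁻⁸ × 8.81×10⁷ = 4.09×10⁻¹⁹ A²
I_n = √(4.09×10⁻¹⁹) = 6.40×10⁻¹⁰ A = 640 pA

640 pA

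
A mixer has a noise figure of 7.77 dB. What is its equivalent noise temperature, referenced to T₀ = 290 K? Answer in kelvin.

1445 K

F = 10^(7.77/10) = 5.98412
T_e = (F − 1)·T₀ = (5.98412 − 1) × 290 = 1445 K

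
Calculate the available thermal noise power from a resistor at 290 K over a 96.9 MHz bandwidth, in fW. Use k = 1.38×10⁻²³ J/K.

P_n = kTB = 1.38×10⁻²³ × 290 × 9.69×10⁷ = 3.88×10⁻¹³ W = 388 fW

388 fW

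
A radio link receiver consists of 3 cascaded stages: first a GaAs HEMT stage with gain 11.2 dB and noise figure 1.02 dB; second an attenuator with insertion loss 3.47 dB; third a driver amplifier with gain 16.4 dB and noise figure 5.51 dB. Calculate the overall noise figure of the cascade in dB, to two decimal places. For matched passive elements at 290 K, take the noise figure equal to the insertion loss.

2.53 dB

Convert to linear (a loss of L dB is a gain of −L dB): F_i = 10^(NF_i/10), G_i = 10^(G_i,dB/10)
  Stage 1: F_1 = 10^(1.02/10) = 1.265, G_1 = 10^(11.2/10) = 13.18
  Stage 2: F_2 = 10^(3.47/10) = 2.223, G_2 = 10^(−3.47/10) = 0.4498
  Stage 3: F_3 = 10^(5.51/10) = 3.556, G_3 = 10^(16.4/10) = 43.65
Friis cascade:
  F = 1.265 + (2.223 − 1)/13.18 + (3.556 − 1)/5.929 = 1.789
NF = 10 log₁₀(1.789) = 2.53 dB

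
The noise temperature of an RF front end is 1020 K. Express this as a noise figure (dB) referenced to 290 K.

F = 1 + T_e/T₀ = 1 + 1020/290 = 4.51724
NF = 10 log₁₀(4.51724) = 6.55 dB

6.55 dB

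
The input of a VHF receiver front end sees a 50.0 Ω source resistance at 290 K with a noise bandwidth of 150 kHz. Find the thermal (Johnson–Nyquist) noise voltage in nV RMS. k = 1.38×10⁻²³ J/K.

V_n = √(4kTRB)
4kTRB = 4 × 1.38×10⁻²³ × 290 × 5.00×10¹ × 1.50×10⁵ = 1.20×10⁻¹³ V²
V_n = √(1.20×10⁻¹³) = 3.46×10⁻⁷ V = 346 nV

346 nV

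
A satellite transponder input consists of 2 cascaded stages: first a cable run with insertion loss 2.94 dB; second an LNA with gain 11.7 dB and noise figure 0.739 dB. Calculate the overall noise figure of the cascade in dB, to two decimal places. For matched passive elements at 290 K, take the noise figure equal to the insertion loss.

3.68 dB

Convert to linear (a loss of L dB is a gain of −L dB): F_i = 10^(NF_i/10), G_i = 10^(G_i,dB/10)
  Stage 1: F_1 = 10^(2.94/10) = 1.968, G_1 = 10^(−2.94/10) = 0.5082
  Stage 2: F_2 = 10^(0.739/10) = 1.185, G_2 = 10^(11.7/10) = 14.79
Friis cascade:
  F = 1.968 + (1.185 − 1)/0.5082 = 2.333
NF = 10 log₁₀(2.333) = 3.68 dB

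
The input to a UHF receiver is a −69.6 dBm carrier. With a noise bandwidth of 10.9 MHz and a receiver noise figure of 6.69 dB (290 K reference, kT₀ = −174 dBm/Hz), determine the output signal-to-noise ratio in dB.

27.3 dB

Noise floor: N = −174 + 10 log₁₀(B) + NF
10 log₁₀(1.09×10⁷) = 70.37 dB
N = −174 + 70.37 + 6.69 = −96.94 dBm
SNR = P_sig − N = −69.6 − (−96.94) = 27.34 dB → 27.3 dB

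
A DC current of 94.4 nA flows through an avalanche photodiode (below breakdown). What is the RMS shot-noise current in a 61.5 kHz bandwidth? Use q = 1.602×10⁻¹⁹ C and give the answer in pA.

I_n = √(2qI·B)
2qI·B = 2 × 1.602×10⁻¹⁹ × 9.44×10⁻⁸ × 6.15×10⁴ = 1.86×10⁻²¹ A²
I_n = √(1.86×10⁻²¹) = 4.31×10⁻¹¹ A = 43.1 pA

43.1 pA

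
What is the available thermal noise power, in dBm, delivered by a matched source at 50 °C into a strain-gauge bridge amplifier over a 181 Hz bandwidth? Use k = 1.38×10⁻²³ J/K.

−150.9 dBm

T = 50 °C + 273.15 = 323.15 K
P_n = kTB = 1.38×10⁻²³ × 323.15 × 1.81×10² = 8.07×10⁻¹⁹ W
In dBm: 10 log₁₀(8.07×10⁻¹⁹ / 10⁻³) = −150.9 dBm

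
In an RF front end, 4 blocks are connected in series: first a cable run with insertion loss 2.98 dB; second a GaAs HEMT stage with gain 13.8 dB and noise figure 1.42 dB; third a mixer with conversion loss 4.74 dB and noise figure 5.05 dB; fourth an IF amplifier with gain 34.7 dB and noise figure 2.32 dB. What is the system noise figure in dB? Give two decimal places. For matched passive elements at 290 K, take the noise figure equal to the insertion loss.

4.93 dB

Convert to linear (a loss of L dB is a gain of −L dB): F_i = 10^(NF_i/10), G_i = 10^(G_i,dB/10)
  Stage 1: F_1 = 10^(2.98/10) = 1.986, G_1 = 10^(−2.98/10) = 0.5035
  Stage 2: F_2 = 10^(1.42/10) = 1.387, G_2 = 10^(13.8/10) = 23.99
  Stage 3: F_3 = 10^(5.05/10) = 3.199, G_3 = 10^(−4.74/10) = 0.3357
  Stage 4: F_4 = 10^(2.32/10) = 1.706, G_4 = 10^(34.7/10) = 2951
Friis cascade:
  F = 1.986 + (1.387 − 1)/0.5035 + (3.199 − 1)/12.08 + (1.706 − 1)/4.055 = 3.110
NF = 10 log₁₀(3.110) = 4.93 dB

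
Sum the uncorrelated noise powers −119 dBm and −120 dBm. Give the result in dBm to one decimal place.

−116.5 dBm

Convert to linear, add, convert back:
P₁ = 1.26×10⁻¹⁵ W, P₂ = 1.00×10⁻¹⁵ W
P_tot = 2.26×10⁻¹⁵ W → 10 log₁₀(P_tot / 10⁻³) = −116.5 dBm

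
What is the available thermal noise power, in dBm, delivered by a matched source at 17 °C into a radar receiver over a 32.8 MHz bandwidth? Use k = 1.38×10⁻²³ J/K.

−98.8 dBm

T = 17 °C + 273.15 = 290.15 K
P_n = kTB = 1.38×10⁻²³ × 290.15 × 3.28×10⁷ = 1.31×10⁻¹³ W
In dBm: 10 log₁₀(1.31×10⁻¹³ / 10⁻³) = −98.8 dBm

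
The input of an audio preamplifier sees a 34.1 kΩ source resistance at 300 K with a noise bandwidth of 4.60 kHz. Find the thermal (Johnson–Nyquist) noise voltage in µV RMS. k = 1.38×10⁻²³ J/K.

1.61 µV

V_n = √(4kTRB)
4kTRB = 4 × 1.38×10⁻²³ × 300 × 3.41×10⁴ × 4.60×10³ = 2.60×10⁻¹² V²
V_n = √(2.60×10⁻¹²) = 1.61×10⁻⁶ V = 1.61 µV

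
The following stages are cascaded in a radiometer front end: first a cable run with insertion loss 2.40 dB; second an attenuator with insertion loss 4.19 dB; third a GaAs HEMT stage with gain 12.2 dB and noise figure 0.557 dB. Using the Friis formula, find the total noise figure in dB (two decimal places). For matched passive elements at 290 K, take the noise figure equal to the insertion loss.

7.15 dB

Convert to linear (a loss of L dB is a gain of −L dB): F_i = 10^(NF_i/10), G_i = 10^(G_i,dB/10)
  Stage 1: F_1 = 10^(2.40/10) = 1.738, G_1 = 10^(−2.40/10) = 0.5754
  Stage 2: F_2 = 10^(4.19/10) = 2.624, G_2 = 10^(−4.19/10) = 0.3811
  Stage 3: F_3 = 10^(0.557/10) = 1.137, G_3 = 10^(12.2/10) = 16.60
Friis cascade:
  F = 1.738 + (2.624 − 1)/0.5754 + (1.137 − 1)/0.2193 = 5.184
NF = 10 log₁₀(5.184) = 7.15 dB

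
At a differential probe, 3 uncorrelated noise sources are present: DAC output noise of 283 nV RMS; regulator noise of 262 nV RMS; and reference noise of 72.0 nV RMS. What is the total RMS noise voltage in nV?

392 nV

Uncorrelated sources add in power (mean-square): V_tot = √(ΣV_i²)
V_tot = √[(2.83×10⁻⁷)² + (2.62×10⁻⁷)² + (7.20×10⁻⁸)²] = 3.92×10⁻⁷ V = 392 nV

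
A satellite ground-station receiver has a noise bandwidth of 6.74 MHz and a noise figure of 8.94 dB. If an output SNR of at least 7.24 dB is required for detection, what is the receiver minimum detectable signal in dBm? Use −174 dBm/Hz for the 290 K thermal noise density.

−89.5 dBm

Sensitivity = −174 + 10 log₁₀(B) + NF + SNR_min
= −174 + 68.29 + 8.94 + 7.24
= −89.53 dBm → −89.5 dBm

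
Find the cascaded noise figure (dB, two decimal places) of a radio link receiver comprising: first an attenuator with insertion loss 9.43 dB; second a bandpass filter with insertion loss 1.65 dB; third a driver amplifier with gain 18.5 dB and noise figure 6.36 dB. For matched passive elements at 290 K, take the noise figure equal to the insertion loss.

Convert to linear (a loss of L dB is a gain of −L dB): F_i = 10^(NF_i/10), G_i = 10^(G_i,dB/10)
  Stage 1: F_1 = 10^(9.43/10) = 8.770, G_1 = 10^(−9.43/10) = 0.1140
  Stage 2: F_2 = 10^(1.65/10) = 1.462, G_2 = 10^(−1.65/10) = 0.6839
  Stage 3: F_3 = 10^(6.36/10) = 4.325, G_3 = 10^(18.5/10) = 70.79
Friis cascade:
  F = 8.770 + (1.462 − 1)/0.1140 + (4.325 − 1)/0.07798 = 55.46
NF = 10 log₁₀(55.46) = 17.44 dB

17.44 dB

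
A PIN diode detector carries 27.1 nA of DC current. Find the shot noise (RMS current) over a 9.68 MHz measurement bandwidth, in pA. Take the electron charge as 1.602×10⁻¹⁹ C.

290 pA

I_n = √(2qI·B)
2qI·B = 2 × 1.602×10⁻¹⁹ × 2.71×10⁻⁸ × 9.68×10⁶ = 8.40×10⁻²⁰ A²
I_n = √(8.40×10⁻²⁰) = 2.90×10⁻¹⁰ A = 290 pA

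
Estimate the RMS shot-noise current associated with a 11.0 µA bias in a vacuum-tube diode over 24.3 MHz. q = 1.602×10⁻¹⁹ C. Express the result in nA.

9.25 nA

I_n = √(2qI·B)
2qI·B = 2 × 1.602×10⁻¹⁹ × 1.10×10⁻⁵ × 2.43×10⁷ = 8.56×10⁻¹⁷ A²
I_n = √(8.56×10⁻¹⁷) = 9.25×10⁻⁹ A = 9.25 nA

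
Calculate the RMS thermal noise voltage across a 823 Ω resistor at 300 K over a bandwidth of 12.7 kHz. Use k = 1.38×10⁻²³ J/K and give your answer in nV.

416 nV

V_n = √(4kTRB)
4kTRB = 4 × 1.38×10⁻²³ × 300 × 8.23×10² × 1.27×10⁴ = 1.73×10⁻¹³ V²
V_n = √(1.73×10⁻¹³) = 4.16×10⁻⁷ V = 416 nV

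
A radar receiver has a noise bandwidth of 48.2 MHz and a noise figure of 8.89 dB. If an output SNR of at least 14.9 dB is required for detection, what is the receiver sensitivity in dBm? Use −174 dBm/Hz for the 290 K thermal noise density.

Sensitivity = −174 + 10 log₁₀(B) + NF + SNR_min
= −174 + 76.83 + 8.89 + 14.9
= −73.38 dBm → −73.4 dBm

−73.4 dBm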